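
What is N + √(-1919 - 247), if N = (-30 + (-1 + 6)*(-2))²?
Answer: 1600 + 19*I*√6 ≈ 1600.0 + 46.54*I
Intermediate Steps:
N = 1600 (N = (-30 + 5*(-2))² = (-30 - 10)² = (-40)² = 1600)
N + √(-1919 - 247) = 1600 + √(-1919 - 247) = 1600 + √(-2166) = 1600 + 19*I*√6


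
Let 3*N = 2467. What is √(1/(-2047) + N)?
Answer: √31011718386/6141 ≈ 28.676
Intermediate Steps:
N = 2467/3 (N = (⅓)*2467 = 2467/3 ≈ 822.33)
√(1/(-2047) + N) = √(1/(-2047) + 2467/3) = √(-1/2047 + 2467/3) = √(5049946/6141) = √31011718386/6141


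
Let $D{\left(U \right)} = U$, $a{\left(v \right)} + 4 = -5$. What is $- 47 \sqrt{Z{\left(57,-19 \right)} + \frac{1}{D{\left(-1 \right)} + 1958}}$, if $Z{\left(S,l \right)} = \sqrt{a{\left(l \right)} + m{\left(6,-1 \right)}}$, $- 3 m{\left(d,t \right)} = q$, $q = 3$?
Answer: $- \frac{47 \sqrt{1957 + 3829849 i \sqrt{10}}}{1957} \approx -59.104 - 59.095 i$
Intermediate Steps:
$a{\left(v \right)} = -9$ ($a{\left(v \right)} = -4 - 5 = -9$)
$m{\left(d,t \right)} = -1$ ($m{\left(d,t \right)} = \left(- \frac{1}{3}\right) 3 = -1$)
$Z{\left(S,l \right)} = i \sqrt{10}$ ($Z{\left(S,l \right)} = \sqrt{-9 - 1} = \sqrt{-10} = i \sqrt{10}$)
$- 47 \sqrt{Z{\left(57,-19 \right)} + \frac{1}{D{\left(-1 \right)} + 1958}} = - 47 \sqrt{i \sqrt{10} + \frac{1}{-1 + 1958}} = - 47 \sqrt{i \sqrt{10} + \frac{1}{1957}} = - 47 \sqrt{\frac{1}{1957} + i \sqrt{10}}$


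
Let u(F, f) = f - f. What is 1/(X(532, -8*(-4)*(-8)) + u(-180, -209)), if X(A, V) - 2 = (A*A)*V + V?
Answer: -1/72454398 ≈ -1.3802e-8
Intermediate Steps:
X(A, V) = 2 + V + V*A² (X(A, V) = 2 + ((A*A)*V + V) = 2 + (A²*V + V) = 2 + (V*A² + V) = 2 + (V + V*A²) = 2 + V + V*A²)
u(F, f) = 0
1/(X(532, -8*(-4)*(-8)) + u(-180, -209)) = 1/((2 - 8*(-4)*(-8) + (-8*(-4)*(-8))*532²) + 0) = 1/((2 + 32*(-8) + (32*(-8))*283024) + 0) = 1/((2 - 256 - 256*283024) + 0) = 1/((2 - 256 - 72454144) + 0) = 1/(-72454398 + 0) = 1/(-72454398) = -1/72454398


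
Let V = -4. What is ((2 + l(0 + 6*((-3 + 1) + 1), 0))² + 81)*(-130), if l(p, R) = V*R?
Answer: -11050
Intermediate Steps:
l(p, R) = -4*R
((2 + l(0 + 6*((-3 + 1) + 1), 0))² + 81)*(-130) = ((2 - 4*0)² + 81)*(-130) = ((2 + 0)² + 81)*(-130) = (2² + 81)*(-130) = (4 + 81)*(-130) = 85*(-130) = -11050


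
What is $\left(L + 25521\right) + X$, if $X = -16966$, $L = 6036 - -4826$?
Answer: $19417$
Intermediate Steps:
$L = 10862$ ($L = 6036 + 4826 = 10862$)
$\left(L + 25521\right) + X = \left(10862 + 25521\right) - 16966 = 36383 - 16966 = 19417$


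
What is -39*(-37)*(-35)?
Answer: -50505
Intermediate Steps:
-39*(-37)*(-35) = 1443*(-35) = -50505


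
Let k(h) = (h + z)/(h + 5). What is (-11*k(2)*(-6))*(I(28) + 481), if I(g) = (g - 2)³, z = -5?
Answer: -3575286/7 ≈ -5.1076e+5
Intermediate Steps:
k(h) = (-5 + h)/(5 + h) (k(h) = (h - 5)/(h + 5) = (-5 + h)/(5 + h))
I(g) = (-2 + g)³
(-11*k(2)*(-6))*(I(28) + 481) = (-11*(-5 + 2)/(5 + 2)*(-6))*((-2 + 28)³ + 481) = (-11*(-3)/7*(-6))*(26³ + 481) = (-11*(-3)/7*(-6))*(17576 + 481) = (-11*(-3/7)*(-6))*18057 = ((33/7)*(-6))*18057 = -198/7*18057 = -3575286/7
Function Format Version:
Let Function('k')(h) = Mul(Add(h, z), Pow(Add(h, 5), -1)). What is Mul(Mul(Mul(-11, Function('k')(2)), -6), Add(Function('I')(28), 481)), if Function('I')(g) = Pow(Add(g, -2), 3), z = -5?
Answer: Rational(-3575286, 7) ≈ -5.1076e+5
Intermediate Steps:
Function('k')(h) = Mul(Pow(Add(5, h), -1), Add(-5, h)) (Function('k')(h) = Mul(Add(h, -5), Pow(Add(h, 5), -1)) = Mul(Add(-5, h), Pow(Add(5, h), -1)) = Mul(Pow(Add(5, h), -1), Add(-5, h)))
Function('I')(g) = Pow(Add(-2, g), 3)
Mul(Mul(Mul(-11, Function('k')(2)), -6), Add(Function('I')(28), 481)) = Mul(Mul(Mul(-11, Mul(Pow(Add(5, 2), -1), Add(-5, 2))), -6), Add(Pow(Add(-2, 28), 3), 481)) = Mul(Mul(Mul(-11, Mul(Pow(7, -1), -3)), -6), Add(Pow(26, 3), 481)) = Mul(Mul(Mul(-11, Mul(Rational(1, 7), -3)), -6), Add(17576, 481)) = Mul(Mul(Mul(-11, Rational(-3, 7)), -6), 18057) = Mul(Mul(Rational(33, 7), -6), 18057) = Mul(Rational(-198, 7), 18057) = Rational(-3575286, 7)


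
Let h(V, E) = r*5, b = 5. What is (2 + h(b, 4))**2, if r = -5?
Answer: 529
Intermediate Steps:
h(V, E) = -25 (h(V, E) = -5*5 = -25)
(2 + h(b, 4))**2 = (2 - 25)**2 = (-23)**2 = 529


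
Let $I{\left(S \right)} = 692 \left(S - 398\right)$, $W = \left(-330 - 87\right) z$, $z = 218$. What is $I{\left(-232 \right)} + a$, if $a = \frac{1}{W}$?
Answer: $- \frac{39631379761}{90906} \approx -4.3596 \cdot 10^{5}$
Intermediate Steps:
$W = -90906$ ($W = \left(-330 - 87\right) 218 = \left(-417\right) 218 = -90906$)
$I{\left(S \right)} = -275416 + 692 S$ ($I{\left(S \right)} = 692 \left(-398 + S\right) = -275416 + 692 S$)
$a = - \frac{1}{90906}$ ($a = \frac{1}{-90906} = - \frac{1}{90906} \approx -1.1 \cdot 10^{-5}$)
$I{\left(-232 \right)} + a = \left(-275416 + 692 \left(-232\right)\right) - \frac{1}{90906} = \left(-275416 - 160544\right) - \frac{1}{90906} = -435960 - \frac{1}{90906} = - \frac{39631379761}{90906}$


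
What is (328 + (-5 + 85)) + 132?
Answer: 540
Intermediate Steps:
(328 + (-5 + 85)) + 132 = (328 + 80) + 132 = 408 + 132 = 540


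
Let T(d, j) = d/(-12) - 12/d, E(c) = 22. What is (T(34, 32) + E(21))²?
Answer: 3682561/10404 ≈ 353.96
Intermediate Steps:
T(d, j) = -12/d - d/12 (T(d, j) = d*(-1/12) - 12/d = -d/12 - 12/d = -12/d - d/12)
(T(34, 32) + E(21))² = ((-12/34 - 1/12*34) + 22)² = ((-12*1/34 - 17/6) + 22)² = ((-6/17 - 17/6) + 22)² = (-325/102 + 22)² = (1919/102)² = 3682561/10404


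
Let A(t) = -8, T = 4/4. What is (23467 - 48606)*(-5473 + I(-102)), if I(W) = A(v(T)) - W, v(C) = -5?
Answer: 135222681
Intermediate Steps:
T = 1 (T = 4*(¼) = 1)
I(W) = -8 - W
(23467 - 48606)*(-5473 + I(-102)) = (23467 - 48606)*(-5473 + (-8 - 1*(-102))) = -25139*(-5473 + (-8 + 102)) = -25139*(-5473 + 94) = -25139*(-5379) = 135222681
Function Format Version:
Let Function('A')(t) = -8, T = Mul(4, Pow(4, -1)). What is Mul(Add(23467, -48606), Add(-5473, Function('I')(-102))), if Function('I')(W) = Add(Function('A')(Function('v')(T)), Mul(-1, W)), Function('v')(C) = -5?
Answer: 135222681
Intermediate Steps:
T = 1 (T = Mul(4, Rational(1, 4)) = 1)
Function('I')(W) = Add(-8, Mul(-1, W))
Mul(Add(23467, -48606), Add(-5473, Function('I')(-102))) = Mul(Add(23467, -48606), Add(-5473, Add(-8, Mul(-1, -102)))) = Mul(-25139, Add(-5473, Add(-8, 102))) = Mul(-25139, Add(-5473, 94)) = Mul(-25139, -5379) = 135222681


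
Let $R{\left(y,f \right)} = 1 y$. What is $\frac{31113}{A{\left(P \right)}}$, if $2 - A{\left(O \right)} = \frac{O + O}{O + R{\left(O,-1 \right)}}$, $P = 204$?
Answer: $31113$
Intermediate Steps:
$R{\left(y,f \right)} = y$
$A{\left(O \right)} = 1$ ($A{\left(O \right)} = 2 - \frac{O + O}{O + O} = 2 - \frac{2 O}{2 O} = 2 - 2 O \frac{1}{2 O} = 2 - 1 = 1$)
$\frac{31113}{A{\left(P \right)}} = \frac{31113}{1} = 31113 \cdot 1 = 31113$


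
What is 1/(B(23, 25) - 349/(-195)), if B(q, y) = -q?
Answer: -195/4136 ≈ -0.047147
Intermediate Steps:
1/(B(23, 25) - 349/(-195)) = 1/(-1*23 - 349/(-195)) = 1/(-23 - 349*(-1/195)) = 1/(-23 + 349/195) = 1/(-4136/195) = -195/4136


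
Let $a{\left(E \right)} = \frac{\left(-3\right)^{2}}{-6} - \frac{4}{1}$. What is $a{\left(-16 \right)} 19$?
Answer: $- \frac{209}{2} \approx -104.5$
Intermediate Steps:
$a{\left(E \right)} = - \frac{11}{2}$ ($a{\left(E \right)} = 9 \left(- \frac{1}{6}\right) - 4 = - \frac{3}{2} - 4 = - \frac{11}{2}$)
$a{\left(-16 \right)} 19 = \left(- \frac{11}{2}\right) 19 = - \frac{209}{2}$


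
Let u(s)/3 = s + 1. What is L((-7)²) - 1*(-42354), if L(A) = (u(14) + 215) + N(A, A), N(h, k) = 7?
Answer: 42621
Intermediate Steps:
u(s) = 3 + 3*s (u(s) = 3*(s + 1) = 3*(1 + s) = 3 + 3*s)
L(A) = 267 (L(A) = ((3 + 3*14) + 215) + 7 = ((3 + 42) + 215) + 7 = (45 + 215) + 7 = 260 + 7 = 267)
L((-7)²) - 1*(-42354) = 267 - 1*(-42354) = 267 + 42354 = 42621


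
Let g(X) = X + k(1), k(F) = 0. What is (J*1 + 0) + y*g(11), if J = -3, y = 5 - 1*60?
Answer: -608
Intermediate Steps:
y = -55 (y = 5 - 60 = -55)
g(X) = X (g(X) = X + 0 = X)
(J*1 + 0) + y*g(11) = (-3*1 + 0) - 55*11 = (-3 + 0) - 605 = -3 - 605 = -608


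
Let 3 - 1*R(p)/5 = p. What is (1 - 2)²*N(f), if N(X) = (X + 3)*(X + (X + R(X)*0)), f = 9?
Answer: 216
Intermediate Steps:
R(p) = 15 - 5*p
N(X) = 2*X*(3 + X) (N(X) = (X + 3)*(X + (X + (15 - 5*X)*0)) = (3 + X)*(X + (X + 0)) = (3 + X)*(X + X) = (3 + X)*(2*X) = 2*X*(3 + X))
(1 - 2)²*N(f) = (1 - 2)²*(2*9*(3 + 9)) = (-1)²*(2*9*12) = 1*216 = 216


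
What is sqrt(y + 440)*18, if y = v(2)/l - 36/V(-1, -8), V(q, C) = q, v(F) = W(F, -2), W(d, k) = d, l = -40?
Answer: 9*sqrt(47595)/5 ≈ 392.69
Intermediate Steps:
v(F) = F
y = 719/20 (y = 2/(-40) - 36/(-1) = 2*(-1/40) - 36*(-1) = -1/20 + 36 = 719/20 ≈ 35.950)
sqrt(y + 440)*18 = sqrt(719/20 + 440)*18 = sqrt(9519/20)*18 = (sqrt(47595)/10)*18 = 9*sqrt(47595)/5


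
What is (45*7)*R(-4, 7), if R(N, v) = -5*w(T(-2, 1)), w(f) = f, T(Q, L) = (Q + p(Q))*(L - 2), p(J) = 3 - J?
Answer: 4725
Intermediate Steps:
T(Q, L) = -6 + 3*L (T(Q, L) = (Q + (3 - Q))*(L - 2) = 3*(-2 + L) = -6 + 3*L)
R(N, v) = 15 (R(N, v) = -5*(-6 + 3*1) = -5*(-6 + 3) = -5*(-3) = 15)
(45*7)*R(-4, 7) = (45*7)*15 = 315*15 = 4725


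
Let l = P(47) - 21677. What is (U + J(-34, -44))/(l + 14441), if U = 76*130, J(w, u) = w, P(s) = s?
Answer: -9846/7189 ≈ -1.3696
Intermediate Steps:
l = -21630 (l = 47 - 21677 = -21630)
U = 9880
(U + J(-34, -44))/(l + 14441) = (9880 - 34)/(-21630 + 14441) = 9846/(-7189) = 9846*(-1/7189) = -9846/7189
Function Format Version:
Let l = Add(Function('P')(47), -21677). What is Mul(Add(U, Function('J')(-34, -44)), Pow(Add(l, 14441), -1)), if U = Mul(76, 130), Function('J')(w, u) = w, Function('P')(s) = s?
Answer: Rational(-9846, 7189) ≈ -1.3696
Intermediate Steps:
l = -21630 (l = Add(47, -21677) = -21630)
U = 9880
Mul(Add(U, Function('J')(-34, -44)), Pow(Add(l, 14441), -1)) = Mul(Add(9880, -34), Pow(Add(-21630, 14441), -1)) = Mul(9846, Pow(-7189, -1)) = Mul(9846, Rational(-1, 7189)) = Rational(-9846, 7189)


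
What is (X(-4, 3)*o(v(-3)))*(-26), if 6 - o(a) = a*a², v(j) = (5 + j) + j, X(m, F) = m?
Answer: 728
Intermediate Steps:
v(j) = 5 + 2*j
o(a) = 6 - a³ (o(a) = 6 - a*a² = 6 - a³)
(X(-4, 3)*o(v(-3)))*(-26) = -4*(6 - (5 + 2*(-3))³)*(-26) = -4*(6 - (5 - 6)³)*(-26) = -4*(6 - 1*(-1)³)*(-26) = -4*(6 - 1*(-1))*(-26) = -4*(6 + 1)*(-26) = -4*7*(-26) = -28*(-26) = 728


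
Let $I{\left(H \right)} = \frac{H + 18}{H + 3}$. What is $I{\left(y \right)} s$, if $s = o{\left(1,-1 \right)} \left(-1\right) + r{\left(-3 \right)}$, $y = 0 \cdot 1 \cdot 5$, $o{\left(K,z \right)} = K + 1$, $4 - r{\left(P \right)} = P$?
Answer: $30$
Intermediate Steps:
$r{\left(P \right)} = 4 - P$
$o{\left(K,z \right)} = 1 + K$
$y = 0$ ($y = 0 \cdot 5 = 0$)
$s = 5$ ($s = \left(1 + 1\right) \left(-1\right) + \left(4 - -3\right) = 2 \left(-1\right) + \left(4 + 3\right) = -2 + 7 = 5$)
$I{\left(H \right)} = \frac{18 + H}{3 + H}$
$I{\left(y \right)} s = \frac{18 + 0}{3 + 0} \cdot 5 = \frac{1}{3} \cdot 18 \cdot 5 = 6 \cdot 5 = 30$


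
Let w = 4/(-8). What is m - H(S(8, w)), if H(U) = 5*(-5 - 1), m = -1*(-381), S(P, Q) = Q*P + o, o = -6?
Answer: 411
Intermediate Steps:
w = -½ (w = 4*(-⅛) = -½ ≈ -0.50000)
S(P, Q) = -6 + P*Q (S(P, Q) = Q*P - 6 = P*Q - 6 = -6 + P*Q)
m = 381
H(U) = -30 (H(U) = 5*(-6) = -30)
m - H(S(8, w)) = 381 - 1*(-30) = 381 + 30 = 411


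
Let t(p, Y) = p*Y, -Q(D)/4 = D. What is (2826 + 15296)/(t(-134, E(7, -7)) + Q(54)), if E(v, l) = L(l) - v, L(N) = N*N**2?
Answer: 9061/23342 ≈ 0.38818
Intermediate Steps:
L(N) = N**3
Q(D) = -4*D
E(v, l) = l**3 - v
t(p, Y) = Y*p
(2826 + 15296)/(t(-134, E(7, -7)) + Q(54)) = (2826 + 15296)/(((-7)**3 - 1*7)*(-134) - 4*54) = 18122/((-343 - 7)*(-134) - 216) = 18122/(-350*(-134) - 216) = 18122/(46900 - 216) = 18122/46684 = 18122*(1/46684) = 9061/23342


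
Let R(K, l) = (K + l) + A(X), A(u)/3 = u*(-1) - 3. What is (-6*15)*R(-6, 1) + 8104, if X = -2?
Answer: 8824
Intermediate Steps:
A(u) = -9 - 3*u (A(u) = 3*(u*(-1) - 3) = 3*(-u - 3) = 3*(-3 - u) = -9 - 3*u)
R(K, l) = -3 + K + l (R(K, l) = (K + l) + (-9 - 3*(-2)) = (K + l) + (-9 + 6) = (K + l) - 3 = -3 + K + l)
(-6*15)*R(-6, 1) + 8104 = (-6*15)*(-3 - 6 + 1) + 8104 = -90*(-8) + 8104 = 720 + 8104 = 8824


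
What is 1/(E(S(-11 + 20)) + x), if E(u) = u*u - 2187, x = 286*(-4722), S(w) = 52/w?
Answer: -81/109564295 ≈ -7.3929e-7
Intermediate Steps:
x = -1350492
E(u) = -2187 + u**2 (E(u) = u**2 - 2187 = -2187 + u**2)
1/(E(S(-11 + 20)) + x) = 1/((-2187 + (52/(-11 + 20))**2) - 1350492) = 1/((-2187 + (52/9)**2) - 1350492) = 1/((-2187 + 2704/81) - 1350492) = 1/(-174443/81 - 1350492) = 1/(-109564295/81) = -81/109564295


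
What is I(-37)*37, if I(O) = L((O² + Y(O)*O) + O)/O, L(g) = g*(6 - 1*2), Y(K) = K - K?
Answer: -5328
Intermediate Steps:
Y(K) = 0
L(g) = 4*g (L(g) = g*(6 - 2) = g*4 = 4*g)
I(O) = (4*O + 4*O²)/O (I(O) = (4*((O² + 0*O) + O))/O = (4*((O² + 0) + O))/O = (4*(O² + O))/O = (4*(O + O²))/O = (4*O + 4*O²)/O)
I(-37)*37 = (4 + 4*(-37))*37 = (4 - 148)*37 = -144*37 = -5328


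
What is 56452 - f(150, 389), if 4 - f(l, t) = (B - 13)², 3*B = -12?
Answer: 56737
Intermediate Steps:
B = -4 (B = (⅓)*(-12) = -4)
f(l, t) = -285 (f(l, t) = 4 - (-4 - 13)² = 4 - 1*(-17)² = 4 - 1*289 = 4 - 289 = -285)
56452 - f(150, 389) = 56452 - 1*(-285) = 56452 + 285 = 56737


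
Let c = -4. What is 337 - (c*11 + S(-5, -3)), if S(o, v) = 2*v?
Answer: 387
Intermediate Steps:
337 - (c*11 + S(-5, -3)) = 337 - (-4*11 + 2*(-3)) = 337 - (-44 - 6) = 337 - 1*(-50) = 337 + 50 = 387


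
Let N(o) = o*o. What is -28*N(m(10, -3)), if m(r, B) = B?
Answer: -252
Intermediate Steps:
N(o) = o**2
-28*N(m(10, -3)) = -28*(-3)**2 = -28*9 = -252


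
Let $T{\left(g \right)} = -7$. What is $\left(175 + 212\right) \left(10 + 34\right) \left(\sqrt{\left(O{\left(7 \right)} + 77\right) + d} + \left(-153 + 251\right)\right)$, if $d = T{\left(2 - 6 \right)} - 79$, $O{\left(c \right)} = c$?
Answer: $1668744 + 17028 i \sqrt{2} \approx 1.6687 \cdot 10^{6} + 24081.0 i$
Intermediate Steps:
$d = -86$ ($d = -7 - 79 = -86$)
$\left(175 + 212\right) \left(10 + 34\right) \left(\sqrt{\left(O{\left(7 \right)} + 77\right) + d} + \left(-153 + 251\right)\right) = \left(175 + 212\right) \left(10 + 34\right) \left(\sqrt{\left(7 + 77\right) - 86} + \left(-153 + 251\right)\right) = 387 \cdot 44 \left(\sqrt{84 - 86} + 98\right) = 17028 \left(\sqrt{-2} + 98\right) = 17028 \left(i \sqrt{2} + 98\right) = 17028 \left(98 + i \sqrt{2}\right) = 1668744 + 17028 i \sqrt{2}$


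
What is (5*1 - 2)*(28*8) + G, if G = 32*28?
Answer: 1568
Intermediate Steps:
G = 896
(5*1 - 2)*(28*8) + G = (5*1 - 2)*(28*8) + 896 = (5 - 2)*224 + 896 = 3*224 + 896 = 672 + 896 = 1568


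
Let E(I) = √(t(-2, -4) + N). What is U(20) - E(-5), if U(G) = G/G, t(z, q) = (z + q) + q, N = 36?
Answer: 1 - √26 ≈ -4.0990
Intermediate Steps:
t(z, q) = z + 2*q (t(z, q) = (q + z) + q = z + 2*q)
U(G) = 1
E(I) = √26 (E(I) = √((-2 + 2*(-4)) + 36) = √((-2 - 8) + 36) = √(-10 + 36) = √26)
U(20) - E(-5) = 1 - √26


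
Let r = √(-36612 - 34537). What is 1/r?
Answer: -I*√421/5473 ≈ -0.003749*I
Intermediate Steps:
r = 13*I*√421 (r = √(-71149) = 13*I*√421 ≈ 266.74*I)
1/r = 1/(13*I*√421) = -I*√421/5473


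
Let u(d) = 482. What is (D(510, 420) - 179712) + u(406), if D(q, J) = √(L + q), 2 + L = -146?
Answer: -179230 + √362 ≈ -1.7921e+5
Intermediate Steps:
L = -148 (L = -2 - 146 = -148)
D(q, J) = √(-148 + q)
(D(510, 420) - 179712) + u(406) = (√(-148 + 510) - 179712) + 482 = (√362 - 179712) + 482 = (-179712 + √362) + 482 = -179230 + √362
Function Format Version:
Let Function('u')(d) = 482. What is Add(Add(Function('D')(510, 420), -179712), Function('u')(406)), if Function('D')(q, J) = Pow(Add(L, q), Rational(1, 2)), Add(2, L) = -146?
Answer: Add(-179230, Pow(362, Rational(1, 2))) ≈ -1.7921e+5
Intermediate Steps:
L = -148 (L = Add(-2, -146) = -148)
Function('D')(q, J) = Pow(Add(-148, q), Rational(1, 2))
Add(Add(Function('D')(510, 420), -179712), Function('u')(406)) = Add(Add(Pow(Add(-148, 510), Rational(1, 2)), -179712), 482) = Add(Add(Pow(362, Rational(1, 2)), -179712), 482) = Add(Add(-179712, Pow(362, Rational(1, 2))), 482) = Add(-179230, Pow(362, Rational(1, 2)))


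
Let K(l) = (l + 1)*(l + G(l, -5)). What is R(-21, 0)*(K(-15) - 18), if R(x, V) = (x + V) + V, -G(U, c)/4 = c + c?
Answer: 7728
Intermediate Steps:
G(U, c) = -8*c (G(U, c) = -4*(c + c) = -8*c)
R(x, V) = x + 2*V (R(x, V) = (V + x) + V = x + 2*V)
K(l) = (1 + l)*(40 + l) (K(l) = (l + 1)*(l - 8*(-5)) = (1 + l)*(l + 40) = (1 + l)*(40 + l))
R(-21, 0)*(K(-15) - 18) = (-21 + 2*0)*((40 + (-15)² + 41*(-15)) - 18) = (-21 + 0)*((40 + 225 - 615) - 18) = -21*(-350 - 18) = -21*(-368) = 7728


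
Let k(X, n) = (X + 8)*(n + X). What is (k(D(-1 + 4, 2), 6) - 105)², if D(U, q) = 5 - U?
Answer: 625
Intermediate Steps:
k(X, n) = (8 + X)*(X + n)
(k(D(-1 + 4, 2), 6) - 105)² = (((5 - (-1 + 4))² + 8*(5 - (-1 + 4)) + 8*6 + (5 - (-1 + 4))*6) - 105)² = (((5 - 1*3)² + 8*(5 - 1*3) + 48 + (5 - 1*3)*6) - 105)² = (((5 - 3)² + 8*(5 - 3) + 48 + (5 - 3)*6) - 105)² = ((2² + 8*2 + 48 + 2*6) - 105)² = ((4 + 16 + 48 + 12) - 105)² = (80 - 105)² = (-25)² = 625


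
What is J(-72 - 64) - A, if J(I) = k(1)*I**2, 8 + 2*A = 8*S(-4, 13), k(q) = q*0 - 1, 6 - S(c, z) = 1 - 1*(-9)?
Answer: -18476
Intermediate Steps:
S(c, z) = -4 (S(c, z) = 6 - (1 - 1*(-9)) = 6 - (1 + 9) = 6 - 1*10 = 6 - 10 = -4)
k(q) = -1 (k(q) = 0 - 1 = -1)
A = -20 (A = -4 + (8*(-4))/2 = -4 + (1/2)*(-32) = -4 - 16 = -20)
J(I) = -I**2
J(-72 - 64) - A = -(-72 - 64)**2 - 1*(-20) = -1*(-136)**2 + 20 = -1*18496 + 20 = -18496 + 20 = -18476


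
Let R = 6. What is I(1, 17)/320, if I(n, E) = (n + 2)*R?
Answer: 9/160 ≈ 0.056250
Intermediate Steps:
I(n, E) = 12 + 6*n (I(n, E) = (n + 2)*6 = (2 + n)*6 = 12 + 6*n)
I(1, 17)/320 = (12 + 6*1)/320 = (12 + 6)*(1/320) = 18*(1/320) = 9/160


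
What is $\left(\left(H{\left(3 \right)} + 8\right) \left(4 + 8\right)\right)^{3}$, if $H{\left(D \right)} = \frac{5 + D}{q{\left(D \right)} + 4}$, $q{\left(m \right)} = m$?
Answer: $\frac{452984832}{343} \approx 1.3207 \cdot 10^{6}$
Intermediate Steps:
$H{\left(D \right)} = \frac{5 + D}{4 + D}$ ($H{\left(D \right)} = \frac{5 + D}{D + 4} = \frac{5 + D}{4 + D}$)
$\left(\left(H{\left(3 \right)} + 8\right) \left(4 + 8\right)\right)^{3} = \left(\left(\frac{5 + 3}{4 + 3} + 8\right) \left(4 + 8\right)\right)^{3} = \left(\left(\frac{1}{7} \cdot 8 + 8\right) 12\right)^{3} = \left(\left(\frac{8}{7} + 8\right) 12\right)^{3} = \left(\frac{64}{7} \cdot 12\right)^{3} = \left(\frac{768}{7}\right)^{3} = \frac{452984832}{343}$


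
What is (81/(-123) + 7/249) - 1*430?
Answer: -4396306/10209 ≈ -430.63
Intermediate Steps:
(81/(-123) + 7/249) - 1*430 = (81*(-1/123) + 7*(1/249)) - 430 = (-27/41 + 7/249) - 430 = -6436/10209 - 430 = -4396306/10209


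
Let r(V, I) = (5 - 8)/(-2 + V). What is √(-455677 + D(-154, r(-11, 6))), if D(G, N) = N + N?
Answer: I*√77009335/13 ≈ 675.04*I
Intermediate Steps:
r(V, I) = -3/(-2 + V)
D(G, N) = 2*N
√(-455677 + D(-154, r(-11, 6))) = √(-455677 + 2*(-3/(-2 - 11))) = √(-455677 + 2*(-3/(-13))) = √(-455677 + 2*(-3*(-1/13))) = √(-455677 + 2*(3/13)) = √(-455677 + 6/13) = √(-5923795/13) = I*√77009335/13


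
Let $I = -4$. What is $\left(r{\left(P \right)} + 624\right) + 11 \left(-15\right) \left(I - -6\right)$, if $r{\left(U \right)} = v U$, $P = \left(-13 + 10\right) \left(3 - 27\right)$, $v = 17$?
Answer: $1518$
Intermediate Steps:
$P = 72$ ($P = \left(-3\right) \left(-24\right) = 72$)
$r{\left(U \right)} = 17 U$
$\left(r{\left(P \right)} + 624\right) + 11 \left(-15\right) \left(I - -6\right) = \left(17 \cdot 72 + 624\right) + 11 \left(-15\right) \left(-4 - -6\right) = \left(1224 + 624\right) - 165 \left(-4 + 6\right) = 1848 - 330 = 1518$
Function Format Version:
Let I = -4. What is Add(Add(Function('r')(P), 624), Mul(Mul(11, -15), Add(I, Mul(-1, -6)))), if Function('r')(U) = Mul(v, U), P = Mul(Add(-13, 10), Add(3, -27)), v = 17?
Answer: 1518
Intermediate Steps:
P = 72 (P = Mul(-3, -24) = 72)
Function('r')(U) = Mul(17, U)
Add(Add(Function('r')(P), 624), Mul(Mul(11, -15), Add(I, Mul(-1, -6)))) = Add(Add(Mul(17, 72), 624), Mul(Mul(11, -15), Add(-4, Mul(-1, -6)))) = Add(Add(1224, 624), Mul(-165, Add(-4, 6))) = Add(1848, Mul(-165, 2)) = Add(1848, -330) = 1518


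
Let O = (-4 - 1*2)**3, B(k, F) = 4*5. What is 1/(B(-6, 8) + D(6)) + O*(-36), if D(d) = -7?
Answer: 101089/13 ≈ 7776.1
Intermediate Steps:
B(k, F) = 20
O = -216 (O = (-4 - 2)**3 = (-6)**3 = -216)
1/(B(-6, 8) + D(6)) + O*(-36) = 1/(20 - 7) - 216*(-36) = 1/13 + 7776 = 101089/13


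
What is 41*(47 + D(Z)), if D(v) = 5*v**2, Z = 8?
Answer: 15047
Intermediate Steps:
41*(47 + D(Z)) = 41*(47 + 5*8**2) = 41*(47 + 5*64) = 41*(47 + 320) = 41*367 = 15047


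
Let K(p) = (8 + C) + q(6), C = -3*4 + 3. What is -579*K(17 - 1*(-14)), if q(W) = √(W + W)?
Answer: 579 - 1158*√3 ≈ -1426.7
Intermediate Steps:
q(W) = √2*√W (q(W) = √(2*W) = √2*√W)
C = -9 (C = -12 + 3 = -9)
K(p) = -1 + 2*√3 (K(p) = (8 - 9) + √2*√6 = -1 + 2*√3)
-579*K(17 - 1*(-14)) = -579*(-1 + 2*√3) = 579 - 1158*√3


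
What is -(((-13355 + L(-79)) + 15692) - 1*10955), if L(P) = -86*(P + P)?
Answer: -4970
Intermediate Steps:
L(P) = -172*P
-(((-13355 + L(-79)) + 15692) - 1*10955) = -(((-13355 - 172*(-79)) + 15692) - 1*10955) = -(((-13355 + 13588) + 15692) - 10955) = -((233 + 15692) - 10955) = -(15925 - 10955) = -1*4970 = -4970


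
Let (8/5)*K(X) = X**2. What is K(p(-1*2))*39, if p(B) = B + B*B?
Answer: 195/2 ≈ 97.500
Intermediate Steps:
p(B) = B + B**2
K(X) = 5*X**2/8
K(p(-1*2))*39 = (5*((-1*2)*(1 - 1*2))**2/8)*39 = (5*(-2*(1 - 2))**2/8)*39 = (5*(-2*(-1))**2/8)*39 = ((5/8)*2**2)*39 = ((5/8)*4)*39 = (5/2)*39 = 195/2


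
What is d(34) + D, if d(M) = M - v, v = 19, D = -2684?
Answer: -2669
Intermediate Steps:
d(M) = -19 + M (d(M) = M - 1*19 = M - 19 = -19 + M)
d(34) + D = (-19 + 34) - 2684 = 15 - 2684 = -2669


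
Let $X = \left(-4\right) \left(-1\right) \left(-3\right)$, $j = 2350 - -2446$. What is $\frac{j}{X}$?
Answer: $- \frac{1199}{3} \approx -399.67$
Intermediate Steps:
$j = 4796$ ($j = 2350 + 2446 = 4796$)
$X = -12$ ($X = 4 \left(-3\right) = -12$)
$\frac{j}{X} = \frac{4796}{-12} = 4796 \left(- \frac{1}{12}\right) = - \frac{1199}{3}$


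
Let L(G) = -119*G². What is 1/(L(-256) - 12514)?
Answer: -1/7811298 ≈ -1.2802e-7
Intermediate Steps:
1/(L(-256) - 12514) = 1/(-119*(-256)² - 12514) = 1/(-119*65536 - 12514) = 1/(-7798784 - 12514) = 1/(-7811298) = -1/7811298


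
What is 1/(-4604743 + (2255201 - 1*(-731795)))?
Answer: -1/1617747 ≈ -6.1814e-7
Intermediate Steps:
1/(-4604743 + (2255201 - 1*(-731795))) = 1/(-4604743 + (2255201 + 731795)) = 1/(-4604743 + 2986996) = 1/(-1617747) = -1/1617747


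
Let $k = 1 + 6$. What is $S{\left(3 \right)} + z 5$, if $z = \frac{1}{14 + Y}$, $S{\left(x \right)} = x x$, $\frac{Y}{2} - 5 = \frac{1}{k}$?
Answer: $\frac{313}{34} \approx 9.2059$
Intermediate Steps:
$k = 7$
$Y = \frac{72}{7}$ ($Y = 10 + \frac{2}{7} = \frac{72}{7} \approx 10.286$)
$S{\left(x \right)} = x^{2}$
$z = \frac{7}{170}$ ($z = \frac{1}{14 + \frac{72}{7}} = \frac{1}{\frac{170}{7}} = \frac{7}{170} \approx 0.041176$)
$S{\left(3 \right)} + z 5 = 3^{2} + \frac{7}{170} \cdot 5 = 9 + \frac{7}{34} = \frac{313}{34}$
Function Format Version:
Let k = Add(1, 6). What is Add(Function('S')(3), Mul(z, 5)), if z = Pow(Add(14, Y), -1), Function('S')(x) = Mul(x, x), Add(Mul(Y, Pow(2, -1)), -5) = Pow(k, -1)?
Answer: Rational(313, 34) ≈ 9.2059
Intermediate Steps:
k = 7
Y = Rational(72, 7) (Y = Add(10, Mul(2, Pow(7, -1))) = Add(10, Mul(2, Rational(1, 7))) = Add(10, Rational(2, 7)) = Rational(72, 7) ≈ 10.286)
Function('S')(x) = Pow(x, 2)
z = Rational(7, 170) (z = Pow(Add(14, Rational(72, 7)), -1) = Pow(Rational(170, 7), -1) = Rational(7, 170) ≈ 0.041176)
Add(Function('S')(3), Mul(z, 5)) = Add(Pow(3, 2), Mul(Rational(7, 170), 5)) = Add(9, Rational(7, 34)) = Rational(313, 34)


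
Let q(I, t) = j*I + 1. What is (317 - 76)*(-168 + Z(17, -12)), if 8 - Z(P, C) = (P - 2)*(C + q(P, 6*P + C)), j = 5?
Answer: -306070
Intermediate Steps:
q(I, t) = 1 + 5*I (q(I, t) = 5*I + 1 = 1 + 5*I)
Z(P, C) = 8 - (-2 + P)*(1 + C + 5*P) (Z(P, C) = 8 - (P - 2)*(C + (1 + 5*P)) = 8 - (-2 + P)*(1 + C + 5*P))
(317 - 76)*(-168 + Z(17, -12)) = (317 - 76)*(-168 + (10 - 5*17² + 2*(-12) + 9*17 - 1*(-12)*17)) = 241*(-168 + (10 - 5*289 - 24 + 153 + 204)) = 241*(-168 + (10 - 1445 - 24 + 153 + 204)) = 241*(-168 - 1102) = 241*(-1270) = -306070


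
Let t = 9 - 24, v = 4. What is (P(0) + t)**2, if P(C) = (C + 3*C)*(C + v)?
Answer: 225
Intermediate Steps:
t = -15
P(C) = 4*C*(4 + C) (P(C) = (C + 3*C)*(C + 4) = (4*C)*(4 + C) = 4*C*(4 + C))
(P(0) + t)**2 = (4*0*(4 + 0) - 15)**2 = (4*0*4 - 15)**2 = (0 - 15)**2 = (-15)**2 = 225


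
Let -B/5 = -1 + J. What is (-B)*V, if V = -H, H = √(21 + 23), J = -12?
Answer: 130*√11 ≈ 431.16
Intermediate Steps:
H = 2*√11 (H = √44 = 2*√11 ≈ 6.6332)
B = 65 (B = -5*(-1 - 12) = -5*(-13) = 65)
V = -2*√11 ≈ -6.6332
(-B)*V = (-1*65)*(-2*√11) = -(-130)*√11 = 130*√11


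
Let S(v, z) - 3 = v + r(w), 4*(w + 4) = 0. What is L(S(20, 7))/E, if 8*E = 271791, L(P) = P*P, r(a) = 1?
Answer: 512/30199 ≈ 0.016954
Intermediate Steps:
w = -4 (w = -4 + (1/4)*0 = -4 + 0 = -4)
S(v, z) = 4 + v (S(v, z) = 3 + (v + 1) = 3 + (1 + v) = 4 + v)
L(P) = P**2
E = 271791/8 (E = (1/8)*271791 = 271791/8 ≈ 33974.)
L(S(20, 7))/E = (4 + 20)**2/(271791/8) = 24**2*(8/271791) = 576*(8/271791) = 512/30199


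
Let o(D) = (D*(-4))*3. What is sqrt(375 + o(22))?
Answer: sqrt(111) ≈ 10.536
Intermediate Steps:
o(D) = -12*D (o(D) = -4*D*3 = -12*D)
sqrt(375 + o(22)) = sqrt(375 - 12*22) = sqrt(375 - 264) = sqrt(111)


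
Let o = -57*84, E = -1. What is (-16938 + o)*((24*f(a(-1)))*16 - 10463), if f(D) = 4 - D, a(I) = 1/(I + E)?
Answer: 189776610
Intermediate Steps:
a(I) = 1/(-1 + I) (a(I) = 1/(I - 1) = 1/(-1 + I))
o = -4788
(-16938 + o)*((24*f(a(-1)))*16 - 10463) = (-16938 - 4788)*((24*(4 - 1/(-1 - 1)))*16 - 10463) = -21726*((24*(4 - 1/(-2)))*16 - 10463) = -21726*((24*(4 - 1*(-½)))*16 - 10463) = -21726*((24*(4 + ½))*16 - 10463) = -21726*((24*(9/2))*16 - 10463) = -21726*(108*16 - 10463) = -21726*(1728 - 10463) = -21726*(-8735) = 189776610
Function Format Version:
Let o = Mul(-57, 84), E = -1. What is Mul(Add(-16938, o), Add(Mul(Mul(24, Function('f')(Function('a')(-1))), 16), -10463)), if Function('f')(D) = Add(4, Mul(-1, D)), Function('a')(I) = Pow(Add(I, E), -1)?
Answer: 189776610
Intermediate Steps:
Function('a')(I) = Pow(Add(-1, I), -1) (Function('a')(I) = Pow(Add(I, -1), -1) = Pow(Add(-1, I), -1))
o = -4788
Mul(Add(-16938, o), Add(Mul(Mul(24, Function('f')(Function('a')(-1))), 16), -10463)) = Mul(Add(-16938, -4788), Add(Mul(Mul(24, Add(4, Mul(-1, Pow(Add(-1, -1), -1)))), 16), -10463)) = Mul(-21726, Add(Mul(Mul(24, Add(4, Mul(-1, Pow(-2, -1)))), 16), -10463)) = Mul(-21726, Add(Mul(Mul(24, Add(4, Mul(-1, Rational(-1, 2)))), 16), -10463)) = Mul(-21726, Add(Mul(Mul(24, Add(4, Rational(1, 2))), 16), -10463)) = Mul(-21726, Add(Mul(Mul(24, Rational(9, 2)), 16), -10463)) = Mul(-21726, Add(Mul(108, 16), -10463)) = Mul(-21726, Add(1728, -10463)) = Mul(-21726, -8735) = 189776610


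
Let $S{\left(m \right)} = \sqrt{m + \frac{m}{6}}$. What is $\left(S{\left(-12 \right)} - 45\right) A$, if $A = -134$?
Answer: $6030 - 134 i \sqrt{14} \approx 6030.0 - 501.38 i$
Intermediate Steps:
$S{\left(m \right)} = \frac{\sqrt{42} \sqrt{m}}{6}$ ($S{\left(m \right)} = \sqrt{m + m \frac{1}{6}} = \sqrt{m + \frac{m}{6}} = \sqrt{\frac{7 m}{6}} = \frac{\sqrt{42} \sqrt{m}}{6}$)
$\left(S{\left(-12 \right)} - 45\right) A = \left(\frac{\sqrt{42} \sqrt{-12}}{6} - 45\right) \left(-134\right) = \left(\frac{\sqrt{42} \cdot 2 i \sqrt{3}}{6} - 45\right) \left(-134\right) = \left(i \sqrt{14} - 45\right) \left(-134\right) = \left(-45 + i \sqrt{14}\right) \left(-134\right) = 6030 - 134 i \sqrt{14}$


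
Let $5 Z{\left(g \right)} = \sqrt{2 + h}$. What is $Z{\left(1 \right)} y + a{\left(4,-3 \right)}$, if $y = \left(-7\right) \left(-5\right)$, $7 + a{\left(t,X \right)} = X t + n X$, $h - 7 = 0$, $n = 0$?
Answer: $2$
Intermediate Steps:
$h = 7$ ($h = 7 + 0 = 7$)
$a{\left(t,X \right)} = -7 + X t$ ($a{\left(t,X \right)} = -7 + \left(X t + 0 X\right) = -7 + \left(X t + 0\right) = -7 + X t$)
$Z{\left(g \right)} = \frac{3}{5}$ ($Z{\left(g \right)} = \frac{\sqrt{2 + 7}}{5} = \frac{\sqrt{9}}{5} = \frac{1}{5} \cdot 3 = \frac{3}{5}$)
$y = 35$
$Z{\left(1 \right)} y + a{\left(4,-3 \right)} = \frac{3}{5} \cdot 35 - 19 = 21 - 19 = 2$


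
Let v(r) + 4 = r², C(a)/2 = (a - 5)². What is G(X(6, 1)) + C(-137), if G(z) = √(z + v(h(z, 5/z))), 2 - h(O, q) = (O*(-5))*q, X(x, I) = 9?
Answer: 40328 + √734 ≈ 40355.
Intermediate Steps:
C(a) = 2*(-5 + a)² (C(a) = 2*(a - 5)² = 2*(-5 + a)²)
h(O, q) = 2 + 5*O*q (h(O, q) = 2 - O*(-5)*q = 2 - (-5*O)*q = 2 - (-5)*O*q = 2 + 5*O*q)
v(r) = -4 + r²
G(z) = √(725 + z) (G(z) = √(z + (-4 + (2 + 5*z*(5/z))²)) = √(z + (-4 + (2 + 25)²)) = √(z + (-4 + 27²)) = √(z + (-4 + 729)) = √(z + 725) = √(725 + z))
G(X(6, 1)) + C(-137) = √(725 + 9) + 2*(-5 - 137)² = √734 + 2*(-142)² = √734 + 2*20164 = √734 + 40328 = 40328 + √734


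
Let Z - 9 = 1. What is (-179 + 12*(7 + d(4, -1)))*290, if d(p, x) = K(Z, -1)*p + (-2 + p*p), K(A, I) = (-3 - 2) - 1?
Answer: -62350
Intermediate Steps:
Z = 10 (Z = 9 + 1 = 10)
K(A, I) = -6 (K(A, I) = -5 - 1 = -6)
d(p, x) = -2 + p² - 6*p (d(p, x) = -6*p + (-2 + p*p) = -6*p + (-2 + p²) = -2 + p² - 6*p)
(-179 + 12*(7 + d(4, -1)))*290 = (-179 + 12*(7 + (-2 + 4² - 6*4)))*290 = (-179 + 12*(7 + (-2 + 16 - 24)))*290 = (-179 + 12*(7 - 10))*290 = (-179 + 12*(-3))*290 = (-179 - 36)*290 = -215*290 = -62350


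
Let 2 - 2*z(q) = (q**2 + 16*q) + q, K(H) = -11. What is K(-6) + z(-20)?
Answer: -40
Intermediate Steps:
z(q) = 1 - 17*q/2 - q**2/2 (z(q) = 1 - ((q**2 + 16*q) + q)/2 = 1 - (q**2 + 17*q)/2 = 1 + (-17*q/2 - q**2/2) = 1 - 17*q/2 - q**2/2)
K(-6) + z(-20) = -11 + (1 - 17/2*(-20) - 1/2*(-20)**2) = -11 + (1 + 170 - 1/2*400) = -11 + (1 + 170 - 200) = -11 - 29 = -40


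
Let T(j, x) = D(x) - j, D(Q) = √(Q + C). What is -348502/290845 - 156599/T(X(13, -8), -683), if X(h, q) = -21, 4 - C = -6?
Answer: (-348502*√673 + 45553354697*I)/(290845*(√673 - 21*I)) ≈ -2953.2 + 3646.8*I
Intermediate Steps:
C = 10 (C = 4 - 1*(-6) = 4 + 6 = 10)
D(Q) = √(10 + Q) (D(Q) = √(Q + 10) = √(10 + Q))
T(j, x) = √(10 + x) - j
-348502/290845 - 156599/T(X(13, -8), -683) = -348502/290845 - 156599/(√(10 - 683) - 1*(-21)) = -348502*1/290845 - 156599/(√(-673) + 21) = -348502/290845 - 156599/(I*√673 + 21) = -348502/290845 - 156599/(21 + I*√673)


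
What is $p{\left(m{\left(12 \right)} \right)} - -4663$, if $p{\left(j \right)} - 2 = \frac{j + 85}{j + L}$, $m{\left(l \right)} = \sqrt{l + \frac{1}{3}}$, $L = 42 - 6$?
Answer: $\frac{17974058}{3851} - \frac{49 \sqrt{111}}{3851} \approx 4667.2$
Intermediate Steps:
$L = 36$
$m{\left(l \right)} = \sqrt{\frac{1}{3} + l}$ ($m{\left(l \right)} = \sqrt{l + \frac{1}{3}} = \sqrt{\frac{1}{3} + l}$)
$p{\left(j \right)} = 2 + \frac{85 + j}{36 + j}$ ($p{\left(j \right)} = 2 + \frac{j + 85}{j + 36} = 2 + \frac{85 + j}{36 + j}$)
$p{\left(m{\left(12 \right)} \right)} - -4663 = \frac{157 + 3 \frac{\sqrt{3 + 9 \cdot 12}}{3}}{36 + \frac{\sqrt{3 + 9 \cdot 12}}{3}} - -4663 = \frac{157 + 3 \frac{\sqrt{3 + 108}}{3}}{36 + \frac{\sqrt{3 + 108}}{3}} + 4663 = \frac{157 + 3 \frac{\sqrt{111}}{3}}{36 + \frac{\sqrt{111}}{3}} + 4663 = \frac{157 + \sqrt{111}}{36 + \frac{\sqrt{111}}{3}} + 4663 = 4663 + \frac{157 + \sqrt{111}}{36 + \frac{\sqrt{111}}{3}}$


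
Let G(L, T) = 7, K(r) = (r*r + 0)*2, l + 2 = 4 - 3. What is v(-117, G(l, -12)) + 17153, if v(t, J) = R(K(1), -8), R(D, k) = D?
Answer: 17155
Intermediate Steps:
l = -1 (l = -2 + (4 - 3) = -2 + 1 = -1)
K(r) = 2*r² (K(r) = (r² + 0)*2 = r²*2 = 2*r²)
v(t, J) = 2 (v(t, J) = 2*1² = 2*1 = 2)
v(-117, G(l, -12)) + 17153 = 2 + 17153 = 17155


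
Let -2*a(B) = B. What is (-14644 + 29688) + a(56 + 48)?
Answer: 14992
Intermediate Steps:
a(B) = -B/2
(-14644 + 29688) + a(56 + 48) = (-14644 + 29688) - (56 + 48)/2 = 15044 - ½*104 = 15044 - 52 = 14992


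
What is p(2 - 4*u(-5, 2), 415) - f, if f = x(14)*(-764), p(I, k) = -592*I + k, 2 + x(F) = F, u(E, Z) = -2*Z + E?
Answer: -12913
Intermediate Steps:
u(E, Z) = E - 2*Z
x(F) = -2 + F
p(I, k) = k - 592*I
f = -9168 (f = (-2 + 14)*(-764) = 12*(-764) = -9168)
p(2 - 4*u(-5, 2), 415) - f = (415 - 592*(2 - 4*(-5 - 2*2))) - 1*(-9168) = (415 - 592*(2 - 4*(-5 - 4))) + 9168 = (415 - 592*(2 - 4*(-9))) + 9168 = (415 - 592*(2 + 36)) + 9168 = (415 - 592*38) + 9168 = (415 - 22496) + 9168 = -22081 + 9168 = -12913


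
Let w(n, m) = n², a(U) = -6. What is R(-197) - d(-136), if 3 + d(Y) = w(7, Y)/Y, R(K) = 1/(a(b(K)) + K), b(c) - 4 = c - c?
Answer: 92635/27608 ≈ 3.3554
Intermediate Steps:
b(c) = 4 (b(c) = 4 + (c - c) = 4 + 0 = 4)
R(K) = 1/(-6 + K)
d(Y) = -3 + 49/Y (d(Y) = -3 + 7²/Y = -3 + 49/Y)
R(-197) - d(-136) = 1/(-6 - 197) - (-3 + 49/(-136)) = 1/(-203) - (-3 + 49*(-1/136)) = -1/203 - (-3 - 49/136) = -1/203 - 1*(-457/136) = -1/203 + 457/136 = 92635/27608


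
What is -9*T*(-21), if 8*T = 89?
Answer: 16821/8 ≈ 2102.6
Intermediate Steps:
T = 89/8 (T = (⅛)*89 = 89/8 ≈ 11.125)
-9*T*(-21) = -9*89/8*(-21) = -801/8*(-21) = 16821/8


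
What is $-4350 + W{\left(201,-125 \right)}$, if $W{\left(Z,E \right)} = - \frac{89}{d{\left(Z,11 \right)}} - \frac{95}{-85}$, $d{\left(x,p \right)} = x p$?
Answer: $- \frac{163462954}{37587} \approx -4348.9$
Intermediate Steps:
$d{\left(x,p \right)} = p x$
$W{\left(Z,E \right)} = \frac{19}{17} - \frac{89}{11 Z}$ ($W{\left(Z,E \right)} = - \frac{89}{11 Z} - \frac{95}{-85} = - 89 \frac{1}{11 Z} - - \frac{19}{17} = - \frac{89}{11 Z} + \frac{19}{17} = \frac{19}{17} - \frac{89}{11 Z}$)
$-4350 + W{\left(201,-125 \right)} = -4350 + \frac{-1513 + 209 \cdot 201}{187 \cdot 201} = -4350 + \frac{1}{187} \cdot \frac{1}{201} \left(-1513 + 42009\right) = -4350 + \frac{1}{187} \cdot \frac{1}{201} \cdot 40496 = -4350 + \frac{40496}{37587} = - \frac{163462954}{37587}$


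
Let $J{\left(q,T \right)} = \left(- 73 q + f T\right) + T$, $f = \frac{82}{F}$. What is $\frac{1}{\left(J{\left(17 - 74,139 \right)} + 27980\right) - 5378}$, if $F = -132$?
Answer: $\frac{66}{1769833} \approx 3.7292 \cdot 10^{-5}$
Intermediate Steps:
$f = - \frac{41}{66}$ ($f = \frac{82}{-132} = 82 \left(- \frac{1}{132}\right) = - \frac{41}{66} \approx -0.62121$)
$J{\left(q,T \right)} = - 73 q + \frac{25 T}{66}$ ($J{\left(q,T \right)} = \left(- 73 q - \frac{41 T}{66}\right) + T = - 73 q + \frac{25 T}{66}$)
$\frac{1}{\left(J{\left(17 - 74,139 \right)} + 27980\right) - 5378} = \frac{1}{\left(\left(- 73 \left(17 - 74\right) + \frac{25}{66} \cdot 139\right) + 27980\right) - 5378} = \frac{1}{\left(\left(\left(-73\right) \left(-57\right) + \frac{3475}{66}\right) + 27980\right) - 5378} = \frac{1}{\left(\left(4161 + \frac{3475}{66}\right) + 27980\right) - 5378} = \frac{1}{\left(\frac{278101}{66} + 27980\right) - 5378} = \frac{1}{\frac{2124781}{66} - 5378} = \frac{1}{\frac{1769833}{66}} = \frac{66}{1769833}$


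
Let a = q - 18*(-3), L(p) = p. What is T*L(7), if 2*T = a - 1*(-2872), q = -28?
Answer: 10143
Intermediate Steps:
a = 26 (a = -28 - 18*(-3) = -28 + 54 = 26)
T = 1449 (T = (26 - 1*(-2872))/2 = (26 + 2872)/2 = (½)*2898 = 1449)
T*L(7) = 1449*7 = 10143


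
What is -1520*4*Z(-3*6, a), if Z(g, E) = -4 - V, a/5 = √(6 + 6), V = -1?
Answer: 18240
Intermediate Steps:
a = 10*√3 (a = 5*√(6 + 6) = 5*√12 = 5*(2*√3) = 10*√3 ≈ 17.320)
Z(g, E) = -3 (Z(g, E) = -4 - 1*(-1) = -4 + 1 = -3)
-1520*4*Z(-3*6, a) = -1520*4*(-3) = -1520*(-12) = -1*(-18240) = 18240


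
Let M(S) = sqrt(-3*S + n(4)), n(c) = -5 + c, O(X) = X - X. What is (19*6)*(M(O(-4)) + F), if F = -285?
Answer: -32490 + 114*I ≈ -32490.0 + 114.0*I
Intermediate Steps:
O(X) = 0
M(S) = sqrt(-1 - 3*S) (M(S) = sqrt(-3*S + (-5 + 4)) = sqrt(-3*S - 1) = sqrt(-1 - 3*S))
(19*6)*(M(O(-4)) + F) = (19*6)*(sqrt(-1 - 3*0) - 285) = 114*(sqrt(-1 + 0) - 285) = 114*(sqrt(-1) - 285) = 114*(I - 285) = 114*(-285 + I) = -32490 + 114*I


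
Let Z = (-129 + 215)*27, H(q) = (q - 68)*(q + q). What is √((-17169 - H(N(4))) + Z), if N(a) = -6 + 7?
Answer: I*√14713 ≈ 121.3*I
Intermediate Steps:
N(a) = 1
H(q) = 2*q*(-68 + q) (H(q) = (-68 + q)*(2*q) = 2*q*(-68 + q))
Z = 2322 (Z = 86*27 = 2322)
√((-17169 - H(N(4))) + Z) = √((-17169 - 2*(-68 + 1)) + 2322) = √((-17169 - 2*(-67)) + 2322) = √((-17169 - 1*(-134)) + 2322) = √((-17169 + 134) + 2322) = √(-17035 + 2322) = √(-14713) = I*√14713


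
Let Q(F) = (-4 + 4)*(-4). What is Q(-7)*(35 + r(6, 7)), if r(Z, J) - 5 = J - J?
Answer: 0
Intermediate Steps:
Q(F) = 0 (Q(F) = 0*(-4) = 0)
r(Z, J) = 5 (r(Z, J) = 5 + (J - J) = 5 + 0 = 5)
Q(-7)*(35 + r(6, 7)) = 0*(35 + 5) = 0*40 = 0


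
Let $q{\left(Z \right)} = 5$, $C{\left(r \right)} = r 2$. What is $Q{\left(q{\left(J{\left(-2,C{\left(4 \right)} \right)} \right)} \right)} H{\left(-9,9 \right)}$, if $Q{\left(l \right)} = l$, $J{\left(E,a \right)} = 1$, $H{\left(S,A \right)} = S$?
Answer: $-45$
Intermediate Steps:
$C{\left(r \right)} = 2 r$
$Q{\left(q{\left(J{\left(-2,C{\left(4 \right)} \right)} \right)} \right)} H{\left(-9,9 \right)} = 5 \left(-9\right) = -45$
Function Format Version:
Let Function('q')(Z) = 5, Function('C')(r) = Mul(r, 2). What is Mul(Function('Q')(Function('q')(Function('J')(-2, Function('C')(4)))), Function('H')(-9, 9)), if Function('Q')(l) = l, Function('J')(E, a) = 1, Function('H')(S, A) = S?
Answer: -45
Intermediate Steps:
Function('C')(r) = Mul(2, r)
Mul(Function('Q')(Function('q')(Function('J')(-2, Function('C')(4)))), Function('H')(-9, 9)) = Mul(5, -9) = -45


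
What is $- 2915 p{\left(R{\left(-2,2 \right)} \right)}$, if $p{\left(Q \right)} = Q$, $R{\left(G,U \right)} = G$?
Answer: $5830$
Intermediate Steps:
$- 2915 p{\left(R{\left(-2,2 \right)} \right)} = \left(-2915\right) \left(-2\right) = 5830$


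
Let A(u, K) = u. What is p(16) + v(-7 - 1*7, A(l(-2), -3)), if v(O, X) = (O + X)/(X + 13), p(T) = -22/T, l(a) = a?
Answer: -249/88 ≈ -2.8295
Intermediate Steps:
v(O, X) = (O + X)/(13 + X)
p(16) + v(-7 - 1*7, A(l(-2), -3)) = -22/16 + ((-7 - 1*7) - 2)/(13 - 2) = -22*1/16 + ((-7 - 7) - 2)/11 = -11/8 + (-14 - 2)/11 = -11/8 + (1/11)*(-16) = -11/8 - 16/11 = -249/88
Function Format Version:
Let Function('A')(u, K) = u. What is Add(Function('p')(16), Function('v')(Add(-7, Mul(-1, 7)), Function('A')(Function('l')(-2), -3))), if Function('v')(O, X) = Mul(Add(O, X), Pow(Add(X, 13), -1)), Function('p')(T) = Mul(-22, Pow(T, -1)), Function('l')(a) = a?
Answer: Rational(-249, 88) ≈ -2.8295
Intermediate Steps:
Function('v')(O, X) = Mul(Pow(Add(13, X), -1), Add(O, X)) (Function('v')(O, X) = Mul(Add(O, X), Pow(Add(13, X), -1)) = Mul(Pow(Add(13, X), -1), Add(O, X)))
Add(Function('p')(16), Function('v')(Add(-7, Mul(-1, 7)), Function('A')(Function('l')(-2), -3))) = Add(Mul(-22, Pow(16, -1)), Mul(Pow(Add(13, -2), -1), Add(Add(-7, Mul(-1, 7)), -2))) = Add(Mul(-22, Rational(1, 16)), Mul(Pow(11, -1), Add(Add(-7, -7), -2))) = Add(Rational(-11, 8), Mul(Rational(1, 11), Add(-14, -2))) = Add(Rational(-11, 8), Mul(Rational(1, 11), -16)) = Add(Rational(-11, 8), Rational(-16, 11)) = Rational(-249, 88)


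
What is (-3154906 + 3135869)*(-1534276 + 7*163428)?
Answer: 7429760360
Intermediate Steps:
(-3154906 + 3135869)*(-1534276 + 7*163428) = -19037*(-1534276 + 1143996) = -19037*(-390280) = 7429760360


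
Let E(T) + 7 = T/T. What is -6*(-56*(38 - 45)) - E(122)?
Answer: -2346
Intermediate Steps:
E(T) = -6 (E(T) = -7 + T/T = -7 + 1 = -6)
-6*(-56*(38 - 45)) - E(122) = -6*(-56*(38 - 45)) - 1*(-6) = -6*(-56*(-7)) + 6 = -6*392 + 6 = -1*2352 + 6 = -2352 + 6 = -2346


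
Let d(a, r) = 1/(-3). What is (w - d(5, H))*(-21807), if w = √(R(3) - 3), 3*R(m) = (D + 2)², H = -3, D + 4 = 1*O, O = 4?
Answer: -7269 - 7269*I*√15 ≈ -7269.0 - 28153.0*I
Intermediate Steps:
D = 0 (D = -4 + 1*4 = -4 + 4 = 0)
d(a, r) = -⅓
R(m) = 4/3 (R(m) = (0 + 2)²/3 = (⅓)*2² = (⅓)*4 = 4/3)
w = I*√15/3 (w = √(4/3 - 3) = √(-5/3) = I*√15/3 ≈ 1.291*I)
(w - d(5, H))*(-21807) = (I*√15/3 - 1*(-⅓))*(-21807) = (I*√15/3 + ⅓)*(-21807) = (⅓ + I*√15/3)*(-21807) = -7269 - 7269*I*√15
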